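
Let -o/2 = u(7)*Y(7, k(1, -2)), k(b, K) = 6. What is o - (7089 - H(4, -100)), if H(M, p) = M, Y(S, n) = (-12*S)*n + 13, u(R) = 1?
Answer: -6103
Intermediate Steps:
Y(S, n) = 13 - 12*S*n (Y(S, n) = -12*S*n + 13 = 13 - 12*S*n)
o = 982 (o = -2*(13 - 12*7*6) = -2*(13 - 504) = -2*(-491) = 982)
o - (7089 - H(4, -100)) = 982 - (7089 - 1*4) = 982 - (7089 - 4) = 982 - 1*7085 = 982 - 7085 = -6103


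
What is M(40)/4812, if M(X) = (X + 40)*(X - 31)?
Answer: 60/401 ≈ 0.14963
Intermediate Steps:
M(X) = (-31 + X)*(40 + X) (M(X) = (40 + X)*(-31 + X) = (-31 + X)*(40 + X))
M(40)/4812 = (-1240 + 40**2 + 9*40)/4812 = (-1240 + 1600 + 360)*(1/4812) = 720*(1/4812) = 60/401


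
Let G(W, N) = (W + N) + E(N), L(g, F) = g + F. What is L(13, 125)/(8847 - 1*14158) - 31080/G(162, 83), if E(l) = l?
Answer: -20638893/217751 ≈ -94.782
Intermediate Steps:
L(g, F) = F + g
G(W, N) = W + 2*N (G(W, N) = (W + N) + N = (N + W) + N = W + 2*N)
L(13, 125)/(8847 - 1*14158) - 31080/G(162, 83) = (125 + 13)/(8847 - 1*14158) - 31080/(162 + 2*83) = 138/(8847 - 14158) - 31080/(162 + 166) = 138/(-5311) - 31080/328 = 138*(-1/5311) - 31080*1/328 = -138/5311 - 3885/41 = -20638893/217751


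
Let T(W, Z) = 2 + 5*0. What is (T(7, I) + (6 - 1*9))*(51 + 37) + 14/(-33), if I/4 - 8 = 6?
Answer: -2918/33 ≈ -88.424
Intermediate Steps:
I = 56 (I = 32 + 4*6 = 32 + 24 = 56)
T(W, Z) = 2 (T(W, Z) = 2 + 0 = 2)
(T(7, I) + (6 - 1*9))*(51 + 37) + 14/(-33) = (2 + (6 - 1*9))*(51 + 37) + 14/(-33) = (2 + (6 - 9))*88 - 1/33*14 = (2 - 3)*88 - 14/33 = -1*88 - 14/33 = -88 - 14/33 = -2918/33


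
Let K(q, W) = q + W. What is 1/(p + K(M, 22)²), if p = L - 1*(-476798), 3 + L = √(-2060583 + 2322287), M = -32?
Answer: 476895/227428579321 - 2*√65426/227428579321 ≈ 2.0946e-6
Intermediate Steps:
K(q, W) = W + q
L = -3 + 2*√65426 (L = -3 + √(-2060583 + 2322287) = -3 + √261704 = -3 + 2*√65426 ≈ 508.57)
p = 476795 + 2*√65426 (p = (-3 + 2*√65426) - 1*(-476798) = (-3 + 2*√65426) + 476798 = 476795 + 2*√65426 ≈ 4.7731e+5)
1/(p + K(M, 22)²) = 1/((476795 + 2*√65426) + (22 - 32)²) = 1/((476795 + 2*√65426) + (-10)²) = 1/((476795 + 2*√65426) + 100) = 1/(476895 + 2*√65426)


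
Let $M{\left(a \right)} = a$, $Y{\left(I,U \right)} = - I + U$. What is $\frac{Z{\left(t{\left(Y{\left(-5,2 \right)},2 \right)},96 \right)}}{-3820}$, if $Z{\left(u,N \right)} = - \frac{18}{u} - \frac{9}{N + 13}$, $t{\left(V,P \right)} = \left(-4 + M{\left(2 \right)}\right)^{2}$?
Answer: $\frac{999}{832760} \approx 0.0011996$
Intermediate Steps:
$Y{\left(I,U \right)} = U - I$
$t{\left(V,P \right)} = 4$ ($t{\left(V,P \right)} = \left(-4 + 2\right)^{2} = \left(-2\right)^{2} = 4$)
$Z{\left(u,N \right)} = - \frac{18}{u} - \frac{9}{13 + N}$
$\frac{Z{\left(t{\left(Y{\left(-5,2 \right)},2 \right)},96 \right)}}{-3820} = \frac{9 \cdot \frac{1}{4} \frac{1}{13 + 96} \left(-26 - 4 - 192\right)}{-3820} = 9 \cdot \frac{1}{4} \cdot \frac{1}{109} \left(-26 - 4 - 192\right) \left(- \frac{1}{3820}\right) = 9 \cdot \frac{1}{4} \cdot \frac{1}{109} \left(-222\right) \left(- \frac{1}{3820}\right) = \left(- \frac{999}{218}\right) \left(- \frac{1}{3820}\right) = \frac{999}{832760}$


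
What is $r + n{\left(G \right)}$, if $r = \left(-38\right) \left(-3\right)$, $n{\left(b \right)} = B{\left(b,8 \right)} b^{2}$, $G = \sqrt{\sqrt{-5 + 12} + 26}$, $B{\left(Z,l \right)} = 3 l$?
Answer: $738 + 24 \sqrt{7} \approx 801.5$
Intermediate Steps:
$G = \sqrt{26 + \sqrt{7}}$ ($G = \sqrt{\sqrt{7} + 26} = \sqrt{26 + \sqrt{7}} \approx 5.3522$)
$n{\left(b \right)} = 24 b^{2}$ ($n{\left(b \right)} = 3 \cdot 8 b^{2} = 24 b^{2}$)
$r = 114$
$r + n{\left(G \right)} = 114 + 24 \left(\sqrt{26 + \sqrt{7}}\right)^{2} = 114 + 24 \left(26 + \sqrt{7}\right) = 114 + \left(624 + 24 \sqrt{7}\right) = 738 + 24 \sqrt{7}$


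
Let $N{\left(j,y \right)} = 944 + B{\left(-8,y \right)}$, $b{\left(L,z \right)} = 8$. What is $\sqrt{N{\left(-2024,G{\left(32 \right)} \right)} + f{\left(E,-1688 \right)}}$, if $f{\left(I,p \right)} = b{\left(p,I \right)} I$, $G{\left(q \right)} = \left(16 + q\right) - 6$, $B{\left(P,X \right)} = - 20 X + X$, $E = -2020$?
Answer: $i \sqrt{16014} \approx 126.55 i$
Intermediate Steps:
$B{\left(P,X \right)} = - 19 X$
$G{\left(q \right)} = 10 + q$
$f{\left(I,p \right)} = 8 I$
$N{\left(j,y \right)} = 944 - 19 y$
$\sqrt{N{\left(-2024,G{\left(32 \right)} \right)} + f{\left(E,-1688 \right)}} = \sqrt{\left(944 - 19 \left(10 + 32\right)\right) + 8 \left(-2020\right)} = \sqrt{\left(944 - 798\right) - 16160} = \sqrt{146 - 16160} = \sqrt{-16014} = i \sqrt{16014}$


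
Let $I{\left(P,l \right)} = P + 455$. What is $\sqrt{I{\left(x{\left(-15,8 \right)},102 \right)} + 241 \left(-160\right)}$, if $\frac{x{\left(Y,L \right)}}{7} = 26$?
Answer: $i \sqrt{37923} \approx 194.74 i$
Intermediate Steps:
$x{\left(Y,L \right)} = 182$ ($x{\left(Y,L \right)} = 7 \cdot 26 = 182$)
$I{\left(P,l \right)} = 455 + P$
$\sqrt{I{\left(x{\left(-15,8 \right)},102 \right)} + 241 \left(-160\right)} = \sqrt{\left(455 + 182\right) + 241 \left(-160\right)} = \sqrt{637 - 38560} = \sqrt{-37923} = i \sqrt{37923}$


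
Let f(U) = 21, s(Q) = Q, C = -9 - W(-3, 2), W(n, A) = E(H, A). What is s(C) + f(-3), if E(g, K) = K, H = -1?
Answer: 10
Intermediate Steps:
W(n, A) = A
C = -11 (C = -9 - 1*2 = -9 - 2 = -11)
s(C) + f(-3) = -11 + 21 = 10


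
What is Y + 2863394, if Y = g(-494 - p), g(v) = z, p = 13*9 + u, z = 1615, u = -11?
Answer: 2865009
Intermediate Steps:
p = 106 (p = 13*9 - 11 = 117 - 11 = 106)
g(v) = 1615
Y = 1615
Y + 2863394 = 1615 + 2863394 = 2865009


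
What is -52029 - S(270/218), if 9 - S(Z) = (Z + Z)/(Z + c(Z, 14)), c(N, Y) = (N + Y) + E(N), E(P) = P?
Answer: -100485108/1931 ≈ -52038.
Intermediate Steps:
c(N, Y) = Y + 2*N (c(N, Y) = (N + Y) + N = Y + 2*N)
S(Z) = 9 - 2*Z/(14 + 3*Z) (S(Z) = 9 - (Z + Z)/(Z + (14 + 2*Z)) = 9 - 2*Z/(14 + 3*Z))
-52029 - S(270/218) = -52029 - (126 + 25*(270/218))/(14 + 3*(270/218)) = -52029 - (126 + 25*(270*(1/218)))/(14 + 3*(270*(1/218))) = -52029 - (126 + 25*(135/109))/(14 + 3*(135/109)) = -52029 - (126 + 3375/109)/(14 + 405/109) = -52029 - 17109/(1931/109*109) = -52029 - 109*17109/(1931*109) = -52029 - 1*17109/1931 = -52029 - 17109/1931 = -100485108/1931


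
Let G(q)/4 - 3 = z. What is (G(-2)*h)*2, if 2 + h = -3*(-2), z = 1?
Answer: 128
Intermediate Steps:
G(q) = 16 (G(q) = 12 + 4*1 = 12 + 4 = 16)
h = 4 (h = -2 - 3*(-2) = -2 + 6 = 4)
(G(-2)*h)*2 = (16*4)*2 = 64*2 = 128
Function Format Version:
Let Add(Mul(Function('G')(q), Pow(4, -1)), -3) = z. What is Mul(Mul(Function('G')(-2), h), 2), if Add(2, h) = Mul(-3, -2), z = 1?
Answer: 128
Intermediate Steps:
Function('G')(q) = 16 (Function('G')(q) = Add(12, Mul(4, 1)) = Add(12, 4) = 16)
h = 4 (h = Add(-2, Mul(-3, -2)) = Add(-2, 6) = 4)
Mul(Mul(Function('G')(-2), h), 2) = Mul(Mul(16, 4), 2) = Mul(64, 2) = 128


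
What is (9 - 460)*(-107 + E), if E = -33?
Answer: 63140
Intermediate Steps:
(9 - 460)*(-107 + E) = (9 - 460)*(-107 - 33) = -451*(-140) = 63140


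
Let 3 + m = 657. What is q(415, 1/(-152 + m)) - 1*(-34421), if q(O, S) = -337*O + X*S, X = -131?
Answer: -52927999/502 ≈ -1.0543e+5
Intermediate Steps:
m = 654 (m = -3 + 657 = 654)
q(O, S) = -337*O - 131*S
q(415, 1/(-152 + m)) - 1*(-34421) = (-337*415 - 131/(-152 + 654)) - 1*(-34421) = (-139855 - 131/502) + 34421 = -70207341/502 + 34421 = -52927999/502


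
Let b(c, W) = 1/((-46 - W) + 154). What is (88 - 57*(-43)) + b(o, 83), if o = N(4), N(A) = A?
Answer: 63476/25 ≈ 2539.0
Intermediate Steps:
o = 4
b(c, W) = 1/(108 - W)
(88 - 57*(-43)) + b(o, 83) = (88 - 57*(-43)) - 1/(-108 + 83) = (88 + 2451) - 1/(-25) = 2539 - 1*(-1/25) = 2539 + 1/25 = 63476/25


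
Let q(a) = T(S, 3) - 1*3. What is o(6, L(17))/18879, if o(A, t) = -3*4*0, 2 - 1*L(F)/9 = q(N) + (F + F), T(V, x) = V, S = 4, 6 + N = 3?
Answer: 0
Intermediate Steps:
N = -3 (N = -6 + 3 = -3)
q(a) = 1 (q(a) = 4 - 1*3 = 4 - 3 = 1)
L(F) = 9 - 18*F (L(F) = 18 - 9*(1 + (F + F)) = 18 - 9*(1 + 2*F) = 18 + (-9 - 18*F) = 9 - 18*F)
o(A, t) = 0 (o(A, t) = -12*0 = 0)
o(6, L(17))/18879 = 0/18879 = 0*(1/18879) = 0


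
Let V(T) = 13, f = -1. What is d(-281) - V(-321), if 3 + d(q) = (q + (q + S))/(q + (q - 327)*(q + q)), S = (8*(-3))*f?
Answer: -5463178/341415 ≈ -16.002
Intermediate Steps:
S = 24 (S = (8*(-3))*(-1) = -24*(-1) = 24)
d(q) = -3 + (24 + 2*q)/(q + 2*q*(-327 + q)) (d(q) = -3 + (q + (q + 24))/(q + (q - 327)*(q + q)) = -3 + (q + (24 + q))/(q + (-327 + q)*(2*q)) = -3 + (24 + 2*q)/(q + 2*q*(-327 + q)))
d(-281) - V(-321) = (24 - 6*(-281)**2 + 1961*(-281))/((-281)*(-653 + 2*(-281))) - 1*13 = -(24 - 6*78961 - 551041)/(281*(-653 - 562)) - 13 = -1/281*(24 - 473766 - 551041)/(-1215) - 13 = -1/281*(-1/1215)*(-1024783) - 13 = -1024783/341415 - 13 = -5463178/341415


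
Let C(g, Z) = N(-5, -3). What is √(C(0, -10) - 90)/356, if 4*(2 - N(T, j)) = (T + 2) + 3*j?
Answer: I*√85/356 ≈ 0.025898*I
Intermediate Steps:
N(T, j) = 3/2 - 3*j/4 - T/4 (N(T, j) = 2 - ((T + 2) + 3*j)/4 = 2 - ((2 + T) + 3*j)/4 = 2 - (2 + T + 3*j)/4 = 2 + (-½ - 3*j/4 - T/4) = 3/2 - 3*j/4 - T/4)
C(g, Z) = 5 (C(g, Z) = 3/2 - ¾*(-3) - ¼*(-5) = 3/2 + 9/4 + 5/4 = 5)
√(C(0, -10) - 90)/356 = √(5 - 90)/356 = √(-85)/356 = (I*√85)/356 = I*√85/356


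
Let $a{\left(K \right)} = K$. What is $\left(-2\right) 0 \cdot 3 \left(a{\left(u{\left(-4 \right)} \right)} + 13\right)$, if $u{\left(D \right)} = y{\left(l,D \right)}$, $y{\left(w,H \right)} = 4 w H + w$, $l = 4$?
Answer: $0$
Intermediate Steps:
$y{\left(w,H \right)} = w + 4 H w$ ($y{\left(w,H \right)} = 4 H w + w = w + 4 H w$)
$u{\left(D \right)} = 4 + 16 D$ ($u{\left(D \right)} = 4 \left(1 + 4 D\right) = 4 + 16 D$)
$\left(-2\right) 0 \cdot 3 \left(a{\left(u{\left(-4 \right)} \right)} + 13\right) = \left(-2\right) 0 \cdot 3 \left(\left(4 + 16 \left(-4\right)\right) + 13\right) = 0 \cdot 3 \left(\left(4 - 64\right) + 13\right) = 0 \left(-60 + 13\right) = 0 \left(-47\right) = 0$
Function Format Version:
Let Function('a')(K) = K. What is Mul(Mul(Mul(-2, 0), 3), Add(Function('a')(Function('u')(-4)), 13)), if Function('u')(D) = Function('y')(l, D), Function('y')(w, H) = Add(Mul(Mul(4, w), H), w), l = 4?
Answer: 0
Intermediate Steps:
Function('y')(w, H) = Add(w, Mul(4, H, w)) (Function('y')(w, H) = Add(Mul(4, H, w), w) = Add(w, Mul(4, H, w)))
Function('u')(D) = Add(4, Mul(16, D)) (Function('u')(D) = Mul(4, Add(1, Mul(4, D))) = Add(4, Mul(16, D)))
Mul(Mul(Mul(-2, 0), 3), Add(Function('a')(Function('u')(-4)), 13)) = Mul(Mul(Mul(-2, 0), 3), Add(Add(4, Mul(16, -4)), 13)) = Mul(Mul(0, 3), Add(Add(4, -64), 13)) = Mul(0, Add(-60, 13)) = Mul(0, -47) = 0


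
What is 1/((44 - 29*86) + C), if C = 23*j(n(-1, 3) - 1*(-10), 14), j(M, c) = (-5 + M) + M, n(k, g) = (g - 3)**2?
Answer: -1/2105 ≈ -0.00047506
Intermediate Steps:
n(k, g) = (-3 + g)**2
j(M, c) = -5 + 2*M
C = 345 (C = 23*(-5 + 2*((-3 + 3)**2 - 1*(-10))) = 23*(-5 + 2*(0**2 + 10)) = 23*(-5 + 2*(0 + 10)) = 23*(-5 + 2*10) = 23*(-5 + 20) = 23*15 = 345)
1/((44 - 29*86) + C) = 1/((44 - 29*86) + 345) = 1/((44 - 2494) + 345) = 1/(-2450 + 345) = 1/(-2105) = -1/2105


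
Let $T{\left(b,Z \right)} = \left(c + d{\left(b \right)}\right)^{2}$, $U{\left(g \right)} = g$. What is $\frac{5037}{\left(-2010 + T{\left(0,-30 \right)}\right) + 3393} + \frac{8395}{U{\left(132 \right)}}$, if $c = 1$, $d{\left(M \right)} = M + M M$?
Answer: $\frac{3070891}{45672} \approx 67.238$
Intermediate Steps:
$d{\left(M \right)} = M + M^{2}$
$T{\left(b,Z \right)} = \left(1 + b \left(1 + b\right)\right)^{2}$
$\frac{5037}{\left(-2010 + T{\left(0,-30 \right)}\right) + 3393} + \frac{8395}{U{\left(132 \right)}} = \frac{5037}{\left(-2010 + \left(1 + 0 \left(1 + 0\right)\right)^{2}\right) + 3393} + \frac{8395}{132} = \frac{5037}{\left(-2010 + \left(1 + 0 \cdot 1\right)^{2}\right) + 3393} + 8395 \cdot \frac{1}{132} = \frac{5037}{\left(-2010 + \left(1 + 0\right)^{2}\right) + 3393} + \frac{8395}{132} = \frac{5037}{\left(-2010 + 1^{2}\right) + 3393} + \frac{8395}{132} = \frac{5037}{\left(-2010 + 1\right) + 3393} + \frac{8395}{132} = \frac{5037}{-2009 + 3393} + \frac{8395}{132} = \frac{5037}{1384} + \frac{8395}{132} = \frac{3070891}{45672}$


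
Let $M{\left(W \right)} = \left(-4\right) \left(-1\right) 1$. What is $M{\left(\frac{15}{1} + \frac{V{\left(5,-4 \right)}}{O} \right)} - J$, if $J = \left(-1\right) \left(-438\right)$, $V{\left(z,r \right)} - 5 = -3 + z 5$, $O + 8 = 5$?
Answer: $-434$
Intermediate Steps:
$O = -3$ ($O = -8 + 5 = -3$)
$V{\left(z,r \right)} = 2 + 5 z$ ($V{\left(z,r \right)} = 5 + \left(-3 + z 5\right) = 5 + \left(-3 + 5 z\right) = 2 + 5 z$)
$J = 438$
$M{\left(W \right)} = 4$ ($M{\left(W \right)} = 4 \cdot 1 = 4$)
$M{\left(\frac{15}{1} + \frac{V{\left(5,-4 \right)}}{O} \right)} - J = 4 - 438 = -434$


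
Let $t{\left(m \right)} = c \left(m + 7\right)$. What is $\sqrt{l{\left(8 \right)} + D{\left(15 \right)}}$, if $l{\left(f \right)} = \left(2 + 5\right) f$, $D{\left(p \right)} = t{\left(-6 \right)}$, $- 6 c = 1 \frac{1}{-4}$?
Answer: $\frac{\sqrt{8070}}{12} \approx 7.4861$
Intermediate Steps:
$c = \frac{1}{24}$ ($c = - \frac{1 \frac{1}{-4}}{6} = - \frac{1 \left(- \frac{1}{4}\right)}{6} = \left(- \frac{1}{6}\right) \left(- \frac{1}{4}\right) = \frac{1}{24} \approx 0.041667$)
$t{\left(m \right)} = \frac{7}{24} + \frac{m}{24}$ ($t{\left(m \right)} = \frac{m + 7}{24} = \frac{7 + m}{24} = \frac{7}{24} + \frac{m}{24}$)
$D{\left(p \right)} = \frac{1}{24}$ ($D{\left(p \right)} = \frac{7}{24} + \frac{1}{24} \left(-6\right) = \frac{7}{24} - \frac{1}{4} = \frac{1}{24}$)
$l{\left(f \right)} = 7 f$
$\sqrt{l{\left(8 \right)} + D{\left(15 \right)}} = \sqrt{7 \cdot 8 + \frac{1}{24}} = \sqrt{56 + \frac{1}{24}} = \sqrt{\frac{1345}{24}} = \frac{\sqrt{8070}}{12}$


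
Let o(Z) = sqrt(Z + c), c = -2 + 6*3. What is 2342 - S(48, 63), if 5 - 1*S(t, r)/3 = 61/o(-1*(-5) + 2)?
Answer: 2327 + 183*sqrt(23)/23 ≈ 2365.2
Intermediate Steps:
c = 16 (c = -2 + 18 = 16)
o(Z) = sqrt(16 + Z) (o(Z) = sqrt(Z + 16) = sqrt(16 + Z))
S(t, r) = 15 - 183*sqrt(23)/23 (S(t, r) = 15 - 183/(sqrt(16 + (-1*(-5) + 2))) = 15 - 183/(sqrt(16 + (5 + 2))) = 15 - 183/(sqrt(16 + 7)) = 15 - 183/(sqrt(23)) = 15 - 183*sqrt(23)/23)
2342 - S(48, 63) = 2342 - (15 - 183*sqrt(23)/23) = 2342 + (-15 + 183*sqrt(23)/23) = 2327 + 183*sqrt(23)/23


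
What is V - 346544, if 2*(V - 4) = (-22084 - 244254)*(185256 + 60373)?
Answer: -32710514841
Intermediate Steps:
V = -32710168297 (V = 4 + ((-22084 - 244254)*(185256 + 60373))/2 = 4 + (-266338*245629)/2 = 4 + (1/2)*(-65420336602) = 4 - 32710168301 = -32710168297)
V - 346544 = -32710168297 - 346544 = -32710514841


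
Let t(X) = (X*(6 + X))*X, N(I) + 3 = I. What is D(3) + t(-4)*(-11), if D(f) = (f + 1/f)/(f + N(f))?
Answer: -3158/9 ≈ -350.89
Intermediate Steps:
N(I) = -3 + I
t(X) = X²*(6 + X)
D(f) = (f + 1/f)/(-3 + 2*f) (D(f) = (f + 1/f)/(f + (-3 + f)) = (f + 1/f)/(-3 + 2*f))
D(3) + t(-4)*(-11) = (1 + 3²)/(3*(-3 + 2*3)) + ((-4)²*(6 - 4))*(-11) = (1 + 9)/(3*(-3 + 6)) + (16*2)*(-11) = (⅓)*10/3 + 32*(-11) = (⅓)*(⅓)*10 - 352 = 10/9 - 352 = -3158/9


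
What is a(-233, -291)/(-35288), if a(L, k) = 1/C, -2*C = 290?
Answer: 1/5116760 ≈ 1.9544e-7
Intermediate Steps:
C = -145 (C = -½*290 = -145)
a(L, k) = -1/145 (a(L, k) = 1/(-145) = -1/145)
a(-233, -291)/(-35288) = -1/145/(-35288) = -1/145*(-1/35288) = 1/5116760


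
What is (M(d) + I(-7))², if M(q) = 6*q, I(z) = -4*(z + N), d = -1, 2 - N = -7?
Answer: 196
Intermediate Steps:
N = 9 (N = 2 - 1*(-7) = 2 + 7 = 9)
I(z) = -36 - 4*z (I(z) = -4*(z + 9) = -4*(9 + z) = -36 - 4*z)
(M(d) + I(-7))² = (6*(-1) + (-36 - 4*(-7)))² = (-6 + (-36 + 28))² = (-6 - 8)² = (-14)² = 196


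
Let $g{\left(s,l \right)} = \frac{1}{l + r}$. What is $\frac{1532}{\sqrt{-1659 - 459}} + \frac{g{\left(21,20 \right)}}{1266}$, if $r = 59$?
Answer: $\frac{1}{100014} - \frac{766 i \sqrt{2118}}{1059} \approx 9.9986 \cdot 10^{-6} - 33.289 i$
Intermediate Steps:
$g{\left(s,l \right)} = \frac{1}{59 + l}$ ($g{\left(s,l \right)} = \frac{1}{l + 59} = \frac{1}{59 + l}$)
$\frac{1532}{\sqrt{-1659 - 459}} + \frac{g{\left(21,20 \right)}}{1266} = \frac{1532}{\sqrt{-1659 - 459}} + \frac{1}{\left(59 + 20\right) 1266} = \frac{1532}{\sqrt{-2118}} + \frac{1}{79} \cdot \frac{1}{1266} = \frac{1532}{i \sqrt{2118}} + \frac{1}{79} \cdot \frac{1}{1266} = 1532 \left(- \frac{i \sqrt{2118}}{2118}\right) + \frac{1}{100014} = - \frac{766 i \sqrt{2118}}{1059} + \frac{1}{100014} = \frac{1}{100014} - \frac{766 i \sqrt{2118}}{1059}$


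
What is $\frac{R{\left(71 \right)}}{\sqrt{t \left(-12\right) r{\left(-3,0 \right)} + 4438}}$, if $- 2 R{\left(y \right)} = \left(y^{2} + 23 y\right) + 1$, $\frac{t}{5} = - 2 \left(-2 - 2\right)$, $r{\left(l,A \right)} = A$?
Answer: $- \frac{6675 \sqrt{4438}}{8876} \approx -50.099$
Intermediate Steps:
$t = 40$ ($t = 5 \left(- 2 \left(-2 - 2\right)\right) = 5 \left(\left(-2\right) \left(-4\right)\right) = 5 \cdot 8 = 40$)
$R{\left(y \right)} = - \frac{1}{2} - \frac{23 y}{2} - \frac{y^{2}}{2}$ ($R{\left(y \right)} = - \frac{\left(y^{2} + 23 y\right) + 1}{2} = - \frac{1 + y^{2} + 23 y}{2} = - \frac{1}{2} - \frac{23 y}{2} - \frac{y^{2}}{2}$)
$\frac{R{\left(71 \right)}}{\sqrt{t \left(-12\right) r{\left(-3,0 \right)} + 4438}} = \frac{- \frac{1}{2} - \frac{1633}{2} - \frac{71^{2}}{2}}{\sqrt{40 \left(-12\right) 0 + 4438}} = \frac{- \frac{1}{2} - \frac{1633}{2} - \frac{5041}{2}}{\sqrt{\left(-480\right) 0 + 4438}} = \frac{- \frac{1}{2} - \frac{1633}{2} - \frac{5041}{2}}{\sqrt{0 + 4438}} = - \frac{6675}{2 \sqrt{4438}} = - \frac{6675 \frac{\sqrt{4438}}{4438}}{2} = - \frac{6675 \sqrt{4438}}{8876}$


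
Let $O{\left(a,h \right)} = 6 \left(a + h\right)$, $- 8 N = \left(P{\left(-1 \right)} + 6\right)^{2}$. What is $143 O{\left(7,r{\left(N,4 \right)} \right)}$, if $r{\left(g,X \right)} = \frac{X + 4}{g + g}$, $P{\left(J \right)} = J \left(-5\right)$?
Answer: $\frac{63570}{11} \approx 5779.1$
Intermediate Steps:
$P{\left(J \right)} = - 5 J$
$N = - \frac{121}{8}$ ($N = - \frac{\left(\left(-5\right) \left(-1\right) + 6\right)^{2}}{8} = - \frac{\left(5 + 6\right)^{2}}{8} = - \frac{11^{2}}{8} = \left(- \frac{1}{8}\right) 121 = - \frac{121}{8} \approx -15.125$)
$r{\left(g,X \right)} = \frac{4 + X}{2 g}$
$O{\left(a,h \right)} = 6 a + 6 h$
$143 O{\left(7,r{\left(N,4 \right)} \right)} = 143 \left(6 \cdot 7 + 6 \frac{4 + 4}{2 \left(- \frac{121}{8}\right)}\right) = 143 \left(42 + 6 \cdot \frac{1}{2} \left(- \frac{8}{121}\right) 8\right) = 143 \left(42 + 6 \left(- \frac{32}{121}\right)\right) = 143 \left(42 - \frac{192}{121}\right) = 143 \cdot \frac{4890}{121} = \frac{63570}{11}$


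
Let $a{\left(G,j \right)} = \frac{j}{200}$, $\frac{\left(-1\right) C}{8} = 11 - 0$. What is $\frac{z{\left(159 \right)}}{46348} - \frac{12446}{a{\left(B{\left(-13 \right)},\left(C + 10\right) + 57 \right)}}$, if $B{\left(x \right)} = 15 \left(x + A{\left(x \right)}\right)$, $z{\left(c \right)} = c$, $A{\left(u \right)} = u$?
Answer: $\frac{16481349277}{139044} \approx 1.1853 \cdot 10^{5}$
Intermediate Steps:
$C = -88$ ($C = - 8 \left(11 - 0\right) = - 8 \left(11 + 0\right) = \left(-8\right) 11 = -88$)
$B{\left(x \right)} = 30 x$ ($B{\left(x \right)} = 15 \left(x + x\right) = 15 \cdot 2 x = 30 x$)
$a{\left(G,j \right)} = \frac{j}{200}$ ($a{\left(G,j \right)} = j \frac{1}{200} = \frac{j}{200}$)
$\frac{z{\left(159 \right)}}{46348} - \frac{12446}{a{\left(B{\left(-13 \right)},\left(C + 10\right) + 57 \right)}} = \frac{159}{46348} - \frac{12446}{\frac{1}{200} \left(\left(-88 + 10\right) + 57\right)} = 159 \cdot \frac{1}{46348} - \frac{12446}{\frac{1}{200} \left(-78 + 57\right)} = \frac{159}{46348} - \frac{12446}{\frac{1}{200} \left(-21\right)} = \frac{159}{46348} - \frac{12446}{- \frac{21}{200}} = \frac{159}{46348} - - \frac{355600}{3} = \frac{159}{46348} + \frac{355600}{3} = \frac{16481349277}{139044}$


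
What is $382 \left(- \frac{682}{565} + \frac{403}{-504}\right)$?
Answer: $- \frac{109141793}{142380} \approx -766.55$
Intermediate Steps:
$382 \left(- \frac{682}{565} + \frac{403}{-504}\right) = 382 \left(\left(-682\right) \frac{1}{565} + 403 \left(- \frac{1}{504}\right)\right) = 382 \left(- \frac{682}{565} - \frac{403}{504}\right) = 382 \left(- \frac{571423}{284760}\right) = - \frac{109141793}{142380}$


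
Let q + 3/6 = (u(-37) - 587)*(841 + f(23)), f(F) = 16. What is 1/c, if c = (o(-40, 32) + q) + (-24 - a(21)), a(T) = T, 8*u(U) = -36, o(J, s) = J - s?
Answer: -1/507033 ≈ -1.9723e-6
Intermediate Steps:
u(U) = -9/2 (u(U) = (⅛)*(-36) = -9/2)
q = -506916 (q = -½ + (-9/2 - 587)*(841 + 16) = -½ - 1183/2*857 = -½ - 1013831/2 = -506916)
c = -507033 (c = ((-40 - 1*32) - 506916) + (-24 - 1*21) = ((-40 - 32) - 506916) + (-24 - 21) = (-72 - 506916) - 45 = -506988 - 45 = -507033)
1/c = 1/(-507033) = -1/507033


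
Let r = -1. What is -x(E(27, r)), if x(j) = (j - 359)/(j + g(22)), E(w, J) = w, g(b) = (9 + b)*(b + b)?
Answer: 332/1391 ≈ 0.23868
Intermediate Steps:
g(b) = 2*b*(9 + b) (g(b) = (9 + b)*(2*b) = 2*b*(9 + b))
x(j) = (-359 + j)/(1364 + j) (x(j) = (j - 359)/(j + 2*22*(9 + 22)) = (-359 + j)/(j + 2*22*31) = (-359 + j)/(j + 1364) = (-359 + j)/(1364 + j))
-x(E(27, r)) = -(-359 + 27)/(1364 + 27) = -(-332)/1391 = -1*(-332/1391) = 332/1391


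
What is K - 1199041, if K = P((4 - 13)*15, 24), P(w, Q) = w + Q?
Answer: -1199152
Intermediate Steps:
P(w, Q) = Q + w
K = -111 (K = 24 + (4 - 13)*15 = 24 - 9*15 = 24 - 135 = -111)
K - 1199041 = -111 - 1199041 = -1199152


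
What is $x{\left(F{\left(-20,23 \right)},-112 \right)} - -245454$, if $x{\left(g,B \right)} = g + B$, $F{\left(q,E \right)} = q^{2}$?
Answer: $245742$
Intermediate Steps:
$x{\left(g,B \right)} = B + g$
$x{\left(F{\left(-20,23 \right)},-112 \right)} - -245454 = \left(-112 + \left(-20\right)^{2}\right) - -245454 = \left(-112 + 400\right) + 245454 = 288 + 245454 = 245742$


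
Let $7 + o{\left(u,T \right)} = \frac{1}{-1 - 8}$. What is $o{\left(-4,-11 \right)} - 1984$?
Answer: $- \frac{17920}{9} \approx -1991.1$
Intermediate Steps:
$o{\left(u,T \right)} = - \frac{64}{9}$ ($o{\left(u,T \right)} = -7 + \frac{1}{-1 - 8} = -7 + \frac{1}{-9} = -7 - \frac{1}{9} = - \frac{64}{9}$)
$o{\left(-4,-11 \right)} - 1984 = - \frac{64}{9} - 1984 = - \frac{17920}{9}$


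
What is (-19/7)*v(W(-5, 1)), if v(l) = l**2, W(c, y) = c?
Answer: -475/7 ≈ -67.857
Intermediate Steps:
(-19/7)*v(W(-5, 1)) = -19/7*(-5)**2 = -19*1/7*25 = -19/7*25 = -475/7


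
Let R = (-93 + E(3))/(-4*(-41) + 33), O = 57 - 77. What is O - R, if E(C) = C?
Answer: -3850/197 ≈ -19.543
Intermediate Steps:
O = -20
R = -90/197 (R = (-93 + 3)/(-4*(-41) + 33) = -90/(164 + 33) = -90/197 ≈ -0.45685)
O - R = -20 - 1*(-90/197) = -20 + 90/197 = -3850/197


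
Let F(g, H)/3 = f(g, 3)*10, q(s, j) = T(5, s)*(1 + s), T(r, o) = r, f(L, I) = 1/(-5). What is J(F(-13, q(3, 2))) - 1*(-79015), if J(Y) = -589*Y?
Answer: 82549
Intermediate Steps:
f(L, I) = -⅕
q(s, j) = 5 + 5*s (q(s, j) = 5*(1 + s) = 5 + 5*s)
F(g, H) = -6 (F(g, H) = 3*(-⅕*10) = 3*(-2) = -6)
J(F(-13, q(3, 2))) - 1*(-79015) = -589*(-6) - 1*(-79015) = 3534 + 79015 = 82549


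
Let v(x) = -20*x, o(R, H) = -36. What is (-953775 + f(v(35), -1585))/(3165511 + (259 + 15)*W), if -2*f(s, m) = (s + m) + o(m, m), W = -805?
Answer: -1905229/5889882 ≈ -0.32347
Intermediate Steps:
f(s, m) = 18 - m/2 - s/2 (f(s, m) = -((s + m) - 36)/2 = -((m + s) - 36)/2 = -(-36 + m + s)/2 = 18 - m/2 - s/2)
(-953775 + f(v(35), -1585))/(3165511 + (259 + 15)*W) = (-953775 + (18 - ½*(-1585) - (-10)*35))/(3165511 + (259 + 15)*(-805)) = (-953775 + (18 + 1585/2 - ½*(-700)))/(3165511 + 274*(-805)) = (-953775 + (18 + 1585/2 + 350))/(3165511 - 220570) = (-953775 + 2321/2)/2944941 = -1905229/2*1/2944941 = -1905229/5889882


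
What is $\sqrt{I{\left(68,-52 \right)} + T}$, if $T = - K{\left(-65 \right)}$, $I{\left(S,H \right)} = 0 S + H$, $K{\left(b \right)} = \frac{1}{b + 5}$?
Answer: $\frac{i \sqrt{46785}}{30} \approx 7.2099 i$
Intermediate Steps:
$K{\left(b \right)} = \frac{1}{5 + b}$
$I{\left(S,H \right)} = H$ ($I{\left(S,H \right)} = 0 + H = H$)
$T = \frac{1}{60}$ ($T = - \frac{1}{5 - 65} = - \frac{1}{-60} = \left(-1\right) \left(- \frac{1}{60}\right) = \frac{1}{60} \approx 0.016667$)
$\sqrt{I{\left(68,-52 \right)} + T} = \sqrt{-52 + \frac{1}{60}} = \sqrt{- \frac{3119}{60}} = \frac{i \sqrt{46785}}{30}$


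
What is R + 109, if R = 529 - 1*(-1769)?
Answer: 2407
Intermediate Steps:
R = 2298 (R = 529 + 1769 = 2298)
R + 109 = 2298 + 109 = 2407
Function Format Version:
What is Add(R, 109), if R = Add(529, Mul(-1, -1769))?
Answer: 2407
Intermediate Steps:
R = 2298 (R = Add(529, 1769) = 2298)
Add(R, 109) = Add(2298, 109) = 2407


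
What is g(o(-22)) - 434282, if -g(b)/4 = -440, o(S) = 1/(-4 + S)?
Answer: -432522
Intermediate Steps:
g(b) = 1760 (g(b) = -4*(-440) = 1760)
g(o(-22)) - 434282 = 1760 - 434282 = -432522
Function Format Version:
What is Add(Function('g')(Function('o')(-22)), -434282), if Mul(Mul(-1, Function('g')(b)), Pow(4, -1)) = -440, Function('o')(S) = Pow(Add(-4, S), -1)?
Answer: -432522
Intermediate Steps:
Function('g')(b) = 1760 (Function('g')(b) = Mul(-4, -440) = 1760)
Add(Function('g')(Function('o')(-22)), -434282) = Add(1760, -434282) = -432522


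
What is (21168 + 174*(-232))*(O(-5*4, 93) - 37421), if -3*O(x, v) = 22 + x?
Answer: 718496000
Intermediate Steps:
O(x, v) = -22/3 - x/3 (O(x, v) = -(22 + x)/3 = -22/3 - x/3)
(21168 + 174*(-232))*(O(-5*4, 93) - 37421) = (21168 + 174*(-232))*((-22/3 - (-5)*4/3) - 37421) = (21168 - 40368)*((-22/3 - 1/3*(-20)) - 37421) = -19200*((-22/3 + 20/3) - 37421) = -19200*(-2/3 - 37421) = -19200*(-112265/3) = 718496000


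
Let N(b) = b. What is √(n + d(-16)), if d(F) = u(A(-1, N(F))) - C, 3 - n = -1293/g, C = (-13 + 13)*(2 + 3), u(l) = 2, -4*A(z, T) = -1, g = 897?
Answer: 3*√63986/299 ≈ 2.5380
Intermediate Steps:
A(z, T) = ¼ (A(z, T) = -¼*(-1) = ¼)
C = 0 (C = 0*5 = 0)
n = 1328/299 (n = 3 - (-1293)/897 = 3 - 1*(-431/299) = 3 + 431/299 = 1328/299 ≈ 4.4415)
d(F) = 2 (d(F) = 2 - 1*0 = 2 + 0 = 2)
√(n + d(-16)) = √(1328/299 + 2) = √(1926/299) = 3*√63986/299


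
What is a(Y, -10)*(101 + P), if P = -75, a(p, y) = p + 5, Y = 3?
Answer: 208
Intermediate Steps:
a(p, y) = 5 + p
a(Y, -10)*(101 + P) = (5 + 3)*(101 - 75) = 8*26 = 208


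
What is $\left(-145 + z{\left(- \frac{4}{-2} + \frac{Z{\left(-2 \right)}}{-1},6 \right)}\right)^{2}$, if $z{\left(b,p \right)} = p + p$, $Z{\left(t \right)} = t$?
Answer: $17689$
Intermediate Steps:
$z{\left(b,p \right)} = 2 p$
$\left(-145 + z{\left(- \frac{4}{-2} + \frac{Z{\left(-2 \right)}}{-1},6 \right)}\right)^{2} = \left(-145 + 2 \cdot 6\right)^{2} = \left(-145 + 12\right)^{2} = \left(-133\right)^{2} = 17689$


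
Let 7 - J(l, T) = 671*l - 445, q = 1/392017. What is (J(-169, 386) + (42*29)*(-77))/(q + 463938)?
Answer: 7865821105/181871582947 ≈ 0.043249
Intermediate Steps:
q = 1/392017 ≈ 2.5509e-6
J(l, T) = 452 - 671*l (J(l, T) = 7 - (671*l - 445) = 7 - (-445 + 671*l) = 7 + (445 - 671*l) = 452 - 671*l)
(J(-169, 386) + (42*29)*(-77))/(q + 463938) = ((452 - 671*(-169)) + (42*29)*(-77))/(1/392017 + 463938) = ((452 + 113399) + 1218*(-77))/(181871582947/392017) = (113851 - 93786)*(392017/181871582947) = 20065*(392017/181871582947) = 7865821105/181871582947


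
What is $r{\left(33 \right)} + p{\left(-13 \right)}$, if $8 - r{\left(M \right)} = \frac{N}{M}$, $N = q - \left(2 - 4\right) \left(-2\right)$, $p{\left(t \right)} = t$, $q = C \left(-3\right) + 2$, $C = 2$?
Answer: $- \frac{157}{33} \approx -4.7576$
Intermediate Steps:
$q = -4$ ($q = 2 \left(-3\right) + 2 = -6 + 2 = -4$)
$N = -8$ ($N = -4 - \left(2 - 4\right) \left(-2\right) = -4 - \left(-2\right) \left(-2\right) = -4 - 4 = -8$)
$r{\left(M \right)} = 8 + \frac{8}{M}$ ($r{\left(M \right)} = 8 - - \frac{8}{M} = 8 + \frac{8}{M}$)
$r{\left(33 \right)} + p{\left(-13 \right)} = \left(8 + \frac{8}{33}\right) - 13 = \frac{272}{33} - 13 = - \frac{157}{33}$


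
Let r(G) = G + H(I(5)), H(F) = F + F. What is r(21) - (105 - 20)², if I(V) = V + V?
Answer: -7184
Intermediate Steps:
I(V) = 2*V
H(F) = 2*F
r(G) = 20 + G (r(G) = G + 2*(2*5) = G + 2*10 = G + 20 = 20 + G)
r(21) - (105 - 20)² = (20 + 21) - (105 - 20)² = 41 - 1*85² = 41 - 1*7225 = 41 - 7225 = -7184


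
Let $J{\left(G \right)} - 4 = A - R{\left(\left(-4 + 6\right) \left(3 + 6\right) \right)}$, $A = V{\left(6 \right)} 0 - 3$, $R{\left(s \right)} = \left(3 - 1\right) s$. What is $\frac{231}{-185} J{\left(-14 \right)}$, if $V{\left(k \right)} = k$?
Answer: $\frac{1617}{37} \approx 43.703$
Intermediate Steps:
$R{\left(s \right)} = 2 s$
$A = -3$ ($A = 6 \cdot 0 - 3 = 0 - 3 = -3$)
$J{\left(G \right)} = -35$ ($J{\left(G \right)} = 4 - \left(3 + 2 \left(-4 + 6\right) \left(3 + 6\right)\right) = 4 - \left(3 + 2 \cdot 2 \cdot 9\right) = 4 - \left(3 + 2 \cdot 18\right) = 4 - 39 = -35$)
$\frac{231}{-185} J{\left(-14 \right)} = \frac{231}{-185} \left(-35\right) = 231 \left(- \frac{1}{185}\right) \left(-35\right) = \left(- \frac{231}{185}\right) \left(-35\right) = \frac{1617}{37}$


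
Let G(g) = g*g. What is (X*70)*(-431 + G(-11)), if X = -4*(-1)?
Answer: -86800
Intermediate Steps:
G(g) = g**2
X = 4
(X*70)*(-431 + G(-11)) = (4*70)*(-431 + (-11)**2) = 280*(-431 + 121) = 280*(-310) = -86800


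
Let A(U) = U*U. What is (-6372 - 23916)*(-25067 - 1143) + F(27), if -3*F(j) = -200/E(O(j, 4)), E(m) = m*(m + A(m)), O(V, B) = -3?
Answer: 21433908860/27 ≈ 7.9385e+8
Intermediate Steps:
A(U) = U**2
E(m) = m*(m + m**2)
F(j) = -100/27 (F(j) = -(-200)/(3*((-3)**2*(1 - 3))) = -(-200)/(3*(9*(-2))) = -(-200)/(3*(-18)) = -(-200)*(-1)/(3*18) = -1/3*100/9 = -100/27)
(-6372 - 23916)*(-25067 - 1143) + F(27) = (-6372 - 23916)*(-25067 - 1143) - 100/27 = -30288*(-26210) - 100/27 = 793848480 - 100/27 = 21433908860/27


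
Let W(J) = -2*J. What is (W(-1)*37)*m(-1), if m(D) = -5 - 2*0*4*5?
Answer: -370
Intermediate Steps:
m(D) = -5 (m(D) = -5 - 0*5 = -5 - 2*0 = -5 + 0 = -5)
(W(-1)*37)*m(-1) = (-2*(-1)*37)*(-5) = (2*37)*(-5) = 74*(-5) = -370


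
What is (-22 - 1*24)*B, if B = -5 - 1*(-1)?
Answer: 184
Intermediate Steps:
B = -4 (B = -5 + 1 = -4)
(-22 - 1*24)*B = (-22 - 1*24)*(-4) = (-22 - 24)*(-4) = -46*(-4) = 184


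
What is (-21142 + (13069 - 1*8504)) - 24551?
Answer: -41128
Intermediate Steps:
(-21142 + (13069 - 1*8504)) - 24551 = (-21142 + (13069 - 8504)) - 24551 = (-21142 + 4565) - 24551 = -16577 - 24551 = -41128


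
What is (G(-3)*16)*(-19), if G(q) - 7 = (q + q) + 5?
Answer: -1824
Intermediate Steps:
G(q) = 12 + 2*q (G(q) = 7 + ((q + q) + 5) = 7 + (2*q + 5) = 7 + (5 + 2*q) = 12 + 2*q)
(G(-3)*16)*(-19) = ((12 + 2*(-3))*16)*(-19) = ((12 - 6)*16)*(-19) = (6*16)*(-19) = 96*(-19) = -1824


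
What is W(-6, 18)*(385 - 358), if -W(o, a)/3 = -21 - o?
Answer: 1215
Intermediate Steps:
W(o, a) = 63 + 3*o (W(o, a) = -3*(-21 - o) = 63 + 3*o)
W(-6, 18)*(385 - 358) = (63 + 3*(-6))*(385 - 358) = (63 - 18)*27 = 45*27 = 1215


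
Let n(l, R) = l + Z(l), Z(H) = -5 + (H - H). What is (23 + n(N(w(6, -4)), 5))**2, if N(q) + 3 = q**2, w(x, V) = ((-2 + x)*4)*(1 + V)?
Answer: 5377761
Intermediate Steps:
Z(H) = -5 (Z(H) = -5 + 0 = -5)
w(x, V) = (1 + V)*(-8 + 4*x) (w(x, V) = (-8 + 4*x)*(1 + V) = (1 + V)*(-8 + 4*x))
N(q) = -3 + q**2
n(l, R) = -5 + l (n(l, R) = l - 5 = -5 + l)
(23 + n(N(w(6, -4)), 5))**2 = (23 + (-5 + (-3 + (-8 - 8*(-4) + 4*6 + 4*(-4)*6)**2)))**2 = (23 + (-5 + (-3 + (-8 + 32 + 24 - 96)**2)))**2 = (23 + (-5 + (-3 + (-48)**2)))**2 = (23 + (-5 + (-3 + 2304)))**2 = (23 + (-5 + 2301))**2 = (23 + 2296)**2 = 2319**2 = 5377761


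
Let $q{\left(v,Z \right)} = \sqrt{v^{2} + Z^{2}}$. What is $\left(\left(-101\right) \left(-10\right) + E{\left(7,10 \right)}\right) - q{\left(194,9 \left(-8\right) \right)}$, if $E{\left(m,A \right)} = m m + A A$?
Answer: $1159 - 2 \sqrt{10705} \approx 952.07$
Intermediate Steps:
$E{\left(m,A \right)} = A^{2} + m^{2}$ ($E{\left(m,A \right)} = m^{2} + A^{2} = A^{2} + m^{2}$)
$q{\left(v,Z \right)} = \sqrt{Z^{2} + v^{2}}$
$\left(\left(-101\right) \left(-10\right) + E{\left(7,10 \right)}\right) - q{\left(194,9 \left(-8\right) \right)} = \left(\left(-101\right) \left(-10\right) + \left(10^{2} + 7^{2}\right)\right) - \sqrt{\left(9 \left(-8\right)\right)^{2} + 194^{2}} = \left(1010 + \left(100 + 49\right)\right) - \sqrt{\left(-72\right)^{2} + 37636} = \left(1010 + 149\right) - \sqrt{5184 + 37636} = 1159 - \sqrt{42820} = 1159 - 2 \sqrt{10705}$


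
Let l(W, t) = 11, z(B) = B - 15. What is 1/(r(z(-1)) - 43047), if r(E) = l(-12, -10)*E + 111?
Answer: -1/43112 ≈ -2.3195e-5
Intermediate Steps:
z(B) = -15 + B
r(E) = 111 + 11*E (r(E) = 11*E + 111 = 111 + 11*E)
1/(r(z(-1)) - 43047) = 1/((111 + 11*(-15 - 1)) - 43047) = 1/((111 + 11*(-16)) - 43047) = 1/((111 - 176) - 43047) = 1/(-65 - 43047) = 1/(-43112) = -1/43112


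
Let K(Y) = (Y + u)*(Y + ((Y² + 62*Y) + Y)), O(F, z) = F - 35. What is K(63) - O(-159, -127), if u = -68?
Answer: -39811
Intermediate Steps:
O(F, z) = -35 + F
K(Y) = (-68 + Y)*(Y² + 64*Y) (K(Y) = (Y - 68)*(Y + ((Y² + 62*Y) + Y)) = (-68 + Y)*(Y + (Y² + 63*Y)) = (-68 + Y)*(Y² + 64*Y))
K(63) - O(-159, -127) = 63*(-4352 + 63² - 4*63) - (-35 - 159) = 63*(-4352 + 3969 - 252) - 1*(-194) = 63*(-635) + 194 = -40005 + 194 = -39811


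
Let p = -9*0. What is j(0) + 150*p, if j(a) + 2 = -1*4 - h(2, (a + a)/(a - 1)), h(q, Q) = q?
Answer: -8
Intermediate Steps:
p = 0
j(a) = -8 (j(a) = -2 + (-1*4 - 1*2) = -2 + (-4 - 2) = -2 - 6 = -8)
j(0) + 150*p = -8 + 150*0 = -8 + 0 = -8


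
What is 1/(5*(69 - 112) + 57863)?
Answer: 1/57648 ≈ 1.7347e-5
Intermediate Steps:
1/(5*(69 - 112) + 57863) = 1/(5*(-43) + 57863) = 1/(-215 + 57863) = 1/57648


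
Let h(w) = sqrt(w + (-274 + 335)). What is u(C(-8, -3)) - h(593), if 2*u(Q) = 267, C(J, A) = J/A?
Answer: 267/2 - sqrt(654) ≈ 107.93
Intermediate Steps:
h(w) = sqrt(61 + w) (h(w) = sqrt(w + 61) = sqrt(61 + w))
u(Q) = 267/2 (u(Q) = (1/2)*267 = 267/2)
u(C(-8, -3)) - h(593) = 267/2 - sqrt(61 + 593) = 267/2 - sqrt(654)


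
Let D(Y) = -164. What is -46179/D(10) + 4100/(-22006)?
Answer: 507771337/1804492 ≈ 281.39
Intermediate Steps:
-46179/D(10) + 4100/(-22006) = -46179/(-164) + 4100/(-22006) = -46179*(-1/164) + 4100*(-1/22006) = 46179/164 - 2050/11003 = 507771337/1804492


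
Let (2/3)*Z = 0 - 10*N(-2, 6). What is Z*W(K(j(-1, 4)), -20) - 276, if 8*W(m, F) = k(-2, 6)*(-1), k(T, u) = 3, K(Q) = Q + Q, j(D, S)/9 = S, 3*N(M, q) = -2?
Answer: -1119/4 ≈ -279.75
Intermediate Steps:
N(M, q) = -2/3 (N(M, q) = (1/3)*(-2) = -2/3)
j(D, S) = 9*S
K(Q) = 2*Q
Z = 10 (Z = 3*(0 - 10*(-2/3))/2 = 3*(0 + 20/3)/2 = (3/2)*(20/3) = 10)
W(m, F) = -3/8 (W(m, F) = (3*(-1))/8 = (1/8)*(-3) = -3/8)
Z*W(K(j(-1, 4)), -20) - 276 = 10*(-3/8) - 276 = -15/4 - 276 = -1119/4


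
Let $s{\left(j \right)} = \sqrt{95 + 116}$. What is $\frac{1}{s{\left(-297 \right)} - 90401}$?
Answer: $- \frac{90401}{8172340590} - \frac{\sqrt{211}}{8172340590} \approx -1.1064 \cdot 10^{-5}$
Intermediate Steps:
$s{\left(j \right)} = \sqrt{211}$
$\frac{1}{s{\left(-297 \right)} - 90401} = \frac{1}{\sqrt{211} - 90401} = \frac{1}{-90401 + \sqrt{211}}$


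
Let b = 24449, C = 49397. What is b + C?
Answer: 73846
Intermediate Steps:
b + C = 24449 + 49397 = 73846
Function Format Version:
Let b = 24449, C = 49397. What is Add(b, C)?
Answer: 73846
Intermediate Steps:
Add(b, C) = Add(24449, 49397) = 73846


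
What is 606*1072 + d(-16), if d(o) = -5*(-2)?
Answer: 649642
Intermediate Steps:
d(o) = 10
606*1072 + d(-16) = 606*1072 + 10 = 649632 + 10 = 649642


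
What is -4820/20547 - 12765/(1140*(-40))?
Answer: 2832697/62462880 ≈ 0.045350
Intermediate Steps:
-4820/20547 - 12765/(1140*(-40)) = -4820*1/20547 - 12765/(-45600) = -4820/20547 - 12765*(-1/45600) = -4820/20547 + 851/3040 = 2832697/62462880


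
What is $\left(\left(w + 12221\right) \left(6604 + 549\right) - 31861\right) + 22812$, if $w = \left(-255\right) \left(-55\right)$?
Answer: $187728589$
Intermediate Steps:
$w = 14025$
$\left(\left(w + 12221\right) \left(6604 + 549\right) - 31861\right) + 22812 = \left(\left(14025 + 12221\right) \left(6604 + 549\right) - 31861\right) + 22812 = \left(26246 \cdot 7153 - 31861\right) + 22812 = \left(187737638 - 31861\right) + 22812 = 187705777 + 22812 = 187728589$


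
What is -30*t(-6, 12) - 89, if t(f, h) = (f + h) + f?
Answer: -89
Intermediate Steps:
t(f, h) = h + 2*f
-30*t(-6, 12) - 89 = -30*(12 + 2*(-6)) - 89 = -30*(12 - 12) - 89 = -30*0 - 89 = 0 - 89 = -89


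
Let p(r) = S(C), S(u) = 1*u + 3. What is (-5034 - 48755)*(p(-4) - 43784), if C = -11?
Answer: 2355527888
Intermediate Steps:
S(u) = 3 + u (S(u) = u + 3 = 3 + u)
p(r) = -8 (p(r) = 3 - 11 = -8)
(-5034 - 48755)*(p(-4) - 43784) = (-5034 - 48755)*(-8 - 43784) = -53789*(-43792) = 2355527888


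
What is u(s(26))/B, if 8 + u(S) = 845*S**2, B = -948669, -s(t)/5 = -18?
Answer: -6844492/948669 ≈ -7.2148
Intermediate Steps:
s(t) = 90 (s(t) = -5*(-18) = 90)
u(S) = -8 + 845*S**2
u(s(26))/B = (-8 + 845*90**2)/(-948669) = (-8 + 845*8100)*(-1/948669) = (-8 + 6844500)*(-1/948669) = 6844492*(-1/948669) = -6844492/948669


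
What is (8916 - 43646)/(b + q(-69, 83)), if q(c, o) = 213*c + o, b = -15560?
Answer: 17365/15087 ≈ 1.1510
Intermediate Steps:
q(c, o) = o + 213*c
(8916 - 43646)/(b + q(-69, 83)) = (8916 - 43646)/(-15560 + (83 + 213*(-69))) = -34730/(-15560 + (83 - 14697)) = -34730/(-15560 - 14614) = -34730/(-30174) = -34730*(-1/30174) = 17365/15087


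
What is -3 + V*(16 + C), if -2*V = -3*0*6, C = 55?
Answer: -3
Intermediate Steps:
V = 0 (V = -(-3*0)*6/2 = -0*6 = -½*0 = 0)
-3 + V*(16 + C) = -3 + 0*(16 + 55) = -3 + 0*71 = -3 + 0 = -3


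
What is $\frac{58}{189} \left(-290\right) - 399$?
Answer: $- \frac{92231}{189} \approx -487.99$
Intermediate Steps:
$\frac{58}{189} \left(-290\right) - 399 = - \frac{16820}{189} - 399 = - \frac{92231}{189}$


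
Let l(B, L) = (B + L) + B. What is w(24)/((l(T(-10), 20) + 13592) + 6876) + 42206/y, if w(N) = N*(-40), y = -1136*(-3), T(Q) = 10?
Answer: 35928707/2912136 ≈ 12.338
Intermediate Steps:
y = 3408
w(N) = -40*N
l(B, L) = L + 2*B
w(24)/((l(T(-10), 20) + 13592) + 6876) + 42206/y = (-40*24)/(((20 + 2*10) + 13592) + 6876) + 42206/3408 = -960/(((20 + 20) + 13592) + 6876) + 42206*(1/3408) = -960/((40 + 13592) + 6876) + 21103/1704 = -960/(13632 + 6876) + 21103/1704 = -960/20508 + 21103/1704 = -960*1/20508 + 21103/1704 = -80/1709 + 21103/1704 = 35928707/2912136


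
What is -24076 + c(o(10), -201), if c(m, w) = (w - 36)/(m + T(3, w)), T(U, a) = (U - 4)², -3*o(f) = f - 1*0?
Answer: -167821/7 ≈ -23974.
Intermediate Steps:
o(f) = -f/3 (o(f) = -(f - 1*0)/3 = -(f + 0)/3 = -f/3)
T(U, a) = (-4 + U)²
c(m, w) = (-36 + w)/(1 + m) (c(m, w) = (w - 36)/(m + (-4 + 3)²) = (-36 + w)/(m + (-1)²) = (-36 + w)/(m + 1) = (-36 + w)/(1 + m))
-24076 + c(o(10), -201) = -24076 + (-36 - 201)/(1 - ⅓*10) = -24076 - 237/(1 - 10/3) = -24076 - 237/(-7/3) = -24076 - 3/7*(-237) = -24076 + 711/7 = -167821/7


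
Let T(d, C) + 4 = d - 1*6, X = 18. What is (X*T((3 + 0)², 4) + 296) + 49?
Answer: 327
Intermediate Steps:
T(d, C) = -10 + d (T(d, C) = -4 + (d - 1*6) = -4 + (d - 6) = -4 + (-6 + d) = -10 + d)
(X*T((3 + 0)², 4) + 296) + 49 = (18*(-10 + (3 + 0)²) + 296) + 49 = (18*(-10 + 3²) + 296) + 49 = (18*(-10 + 9) + 296) + 49 = (18*(-1) + 296) + 49 = (-18 + 296) + 49 = 278 + 49 = 327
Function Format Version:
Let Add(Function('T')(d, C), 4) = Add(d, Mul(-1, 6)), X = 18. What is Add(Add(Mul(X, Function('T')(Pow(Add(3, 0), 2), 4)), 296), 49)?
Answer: 327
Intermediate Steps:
Function('T')(d, C) = Add(-10, d) (Function('T')(d, C) = Add(-4, Add(d, Mul(-1, 6))) = Add(-4, Add(d, -6)) = Add(-4, Add(-6, d)) = Add(-10, d))
Add(Add(Mul(X, Function('T')(Pow(Add(3, 0), 2), 4)), 296), 49) = Add(Add(Mul(18, Add(-10, Pow(Add(3, 0), 2))), 296), 49) = Add(Add(Mul(18, Add(-10, Pow(3, 2))), 296), 49) = Add(Add(Mul(18, Add(-10, 9)), 296), 49) = Add(Add(Mul(18, -1), 296), 49) = Add(Add(-18, 296), 49) = Add(278, 49) = 327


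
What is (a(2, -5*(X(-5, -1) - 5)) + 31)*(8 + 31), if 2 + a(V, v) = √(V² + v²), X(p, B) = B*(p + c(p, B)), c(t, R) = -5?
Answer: 1131 + 39*√629 ≈ 2109.1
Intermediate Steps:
X(p, B) = B*(-5 + p) (X(p, B) = B*(p - 5) = B*(-5 + p))
a(V, v) = -2 + √(V² + v²)
(a(2, -5*(X(-5, -1) - 5)) + 31)*(8 + 31) = ((-2 + √(2² + (-5*(-(-5 - 5) - 5))²)) + 31)*(8 + 31) = ((-2 + √(4 + (-5*(-1*(-10) - 5))²)) + 31)*39 = ((-2 + √(4 + (-5*(10 - 5))²)) + 31)*39 = ((-2 + √(4 + (-5*5)²)) + 31)*39 = ((-2 + √(4 + (-25)²)) + 31)*39 = ((-2 + √(4 + 625)) + 31)*39 = ((-2 + √629) + 31)*39 = (29 + √629)*39 = 1131 + 39*√629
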